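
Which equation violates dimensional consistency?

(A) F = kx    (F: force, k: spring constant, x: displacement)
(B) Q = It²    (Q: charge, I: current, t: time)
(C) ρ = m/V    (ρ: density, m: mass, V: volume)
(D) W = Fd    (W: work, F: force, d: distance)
(B) Q = It²

The equation (B) Q = It² is dimensionally incorrect.

LHS (Q): [I T]
RHS (It²): [I T^2] ✗

The dimensions do not match. The other three equations balance.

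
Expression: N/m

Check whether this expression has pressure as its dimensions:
No

The expression N/m has dimensions [M T^-2], but pressure has dimensions [L^-1 M T^-2].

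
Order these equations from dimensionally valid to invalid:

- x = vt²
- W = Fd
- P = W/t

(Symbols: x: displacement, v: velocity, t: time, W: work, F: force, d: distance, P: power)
Dimensionally correct: W = Fd, P = W/t
Dimensionally incorrect: x = vt²
Ordered (correct first, then incorrect): W = Fd, P = W/t, x = vt²

- x = vt²: LHS [L], RHS [L T] → incorrect ✗
- W = Fd: LHS [L^2 M T^-2], RHS [L^2 M T^-2] → correct ✓
- P = W/t: LHS [L^2 M T^-3], RHS [L^2 M T^-3] → correct ✓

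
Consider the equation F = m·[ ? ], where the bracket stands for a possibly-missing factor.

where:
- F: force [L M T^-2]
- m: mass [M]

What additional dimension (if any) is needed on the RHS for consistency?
[L T^-2] — acceleration (e.g. a)

F has dimensions [L M T^-2]; m has dimensions [M].
The bracketed factor must supply [L M T^-2] / [M] = [L T^-2].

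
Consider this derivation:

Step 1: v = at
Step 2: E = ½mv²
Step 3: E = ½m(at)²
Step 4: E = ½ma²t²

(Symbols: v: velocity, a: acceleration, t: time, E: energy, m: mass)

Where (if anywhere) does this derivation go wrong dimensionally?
No step introduces an error — all steps are dimensionally consistent.

Step 1: v = at → LHS [L T^-1], RHS [L T^-1] ✓
Step 2: E = ½mv² → LHS [L^2 M T^-2], RHS [L^2 M T^-2] ✓
Step 3: E = ½m(at)² → LHS [L^2 M T^-2], RHS [L^2 M T^-2] ✓
Step 4: E = ½ma²t² → LHS [L^2 M T^-2], RHS [L^2 M T^-2] ✓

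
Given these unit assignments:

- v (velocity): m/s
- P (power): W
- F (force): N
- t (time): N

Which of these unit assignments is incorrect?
t

The variable t (time) should have units s, not N.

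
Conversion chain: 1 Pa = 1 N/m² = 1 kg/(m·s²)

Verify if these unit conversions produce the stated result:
The chain is correct (no errors).

Correct: Pascal is Newton per square meter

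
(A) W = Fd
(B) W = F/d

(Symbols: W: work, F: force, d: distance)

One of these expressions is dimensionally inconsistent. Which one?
(B)

(A) W = Fd: LHS [L^2 M T^-2], RHS [L^2 M T^-2] ✓
(B) W = F/d: LHS [L^2 M T^-2], RHS [M T^-2] ✗

Expression (B) W = F/d is dimensionally incorrect.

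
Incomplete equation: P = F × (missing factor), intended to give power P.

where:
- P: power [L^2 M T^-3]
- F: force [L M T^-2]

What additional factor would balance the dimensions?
v (velocity), dimensions [L T^-1]

P has dimensions [L^2 M T^-3] and F has dimensions [L M T^-2].
The missing factor must have dimensions [L^2 M T^-3] / [L M T^-2] = [L T^-1], i.e. velocity (v).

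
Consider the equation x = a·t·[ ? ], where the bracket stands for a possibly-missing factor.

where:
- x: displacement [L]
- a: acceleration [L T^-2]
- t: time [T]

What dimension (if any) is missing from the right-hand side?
[T] — time (e.g. t)

x has dimensions [L]; a·t has dimensions [L T^-1].
The bracketed factor must supply [L] / [L T^-1] = [T].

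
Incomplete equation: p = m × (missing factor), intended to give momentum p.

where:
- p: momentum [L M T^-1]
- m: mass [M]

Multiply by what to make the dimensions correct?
v (velocity), dimensions [L T^-1]

p has dimensions [L M T^-1] and m has dimensions [M].
The missing factor must have dimensions [L M T^-1] / [M] = [L T^-1], i.e. velocity (v).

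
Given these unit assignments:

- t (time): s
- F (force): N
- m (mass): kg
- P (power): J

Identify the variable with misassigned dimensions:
P

The variable P (power) should have units W, not J.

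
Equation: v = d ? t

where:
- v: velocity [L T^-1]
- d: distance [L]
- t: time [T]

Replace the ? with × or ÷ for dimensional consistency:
division (÷): v = d ÷ t

v [L T^-1]; d [L]; t [T].
d × t → [L T] ✗
d ÷ t → [L T^-1] ✓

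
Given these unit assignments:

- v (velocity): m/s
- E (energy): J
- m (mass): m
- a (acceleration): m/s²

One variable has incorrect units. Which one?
m

The variable m (mass) should have units kg, not m.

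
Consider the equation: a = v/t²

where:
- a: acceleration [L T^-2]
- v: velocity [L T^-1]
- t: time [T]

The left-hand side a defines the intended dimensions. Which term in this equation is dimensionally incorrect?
The right-hand side term v/t²

a has dimensions [L T^-2], but v/t² has dimensions [L T^-3], so the term v/t² is dimensionally wrong for a.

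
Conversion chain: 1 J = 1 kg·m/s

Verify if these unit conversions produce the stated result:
The chain is incorrect (it contains an error).

Incorrect: Joule is kg·m²/s², not kg·m/s (that is momentum)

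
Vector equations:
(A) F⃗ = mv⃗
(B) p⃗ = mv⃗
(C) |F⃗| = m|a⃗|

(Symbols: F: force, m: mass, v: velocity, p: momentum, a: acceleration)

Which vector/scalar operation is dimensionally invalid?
(A) F⃗ = mv⃗

(A) F⃗ = mv⃗: LHS [L M T^-2], RHS [L M T^-1] ✗ — mass times velocity is momentum, not force; should be ma⃗
(B) p⃗ = mv⃗: LHS [L M T^-1], RHS [L M T^-1] ✓ — mass (scalar) times velocity (vector)
(C) |F⃗| = m|a⃗|: LHS [L M T^-2], RHS [L M T^-2] ✓ — magnitudes of vectors are scalars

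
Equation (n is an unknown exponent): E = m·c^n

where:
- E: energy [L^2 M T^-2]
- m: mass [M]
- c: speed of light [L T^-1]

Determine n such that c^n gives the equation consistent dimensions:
n = 2

E has dimensions [L^2 M T^-2]; c has dimensions [L T^-1].
The rest of the RHS has dimensions [M], so c^n must supply [L^2 T^-2].
With n = 2: m·c^2 has dimensions [L^2 M T^-2], matching the LHS ✓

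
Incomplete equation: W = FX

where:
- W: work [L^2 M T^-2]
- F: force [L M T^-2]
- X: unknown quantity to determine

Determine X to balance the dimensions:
X = d (distance), dimensions [L]

W has dimensions [L^2 M T^-2]; the rest of the RHS (F) has dimensions [L M T^-2].
So X must have dimensions [L] — X = d (distance).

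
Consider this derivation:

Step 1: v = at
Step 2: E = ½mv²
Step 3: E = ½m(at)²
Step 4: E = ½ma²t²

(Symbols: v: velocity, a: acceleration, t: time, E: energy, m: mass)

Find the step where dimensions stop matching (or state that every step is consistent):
No step introduces an error — all steps are dimensionally consistent.

Step 1: v = at → LHS [L T^-1], RHS [L T^-1] ✓
Step 2: E = ½mv² → LHS [L^2 M T^-2], RHS [L^2 M T^-2] ✓
Step 3: E = ½m(at)² → LHS [L^2 M T^-2], RHS [L^2 M T^-2] ✓
Step 4: E = ½ma²t² → LHS [L^2 M T^-2], RHS [L^2 M T^-2] ✓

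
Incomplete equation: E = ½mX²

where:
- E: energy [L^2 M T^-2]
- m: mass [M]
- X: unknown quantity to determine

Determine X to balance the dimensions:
X = v (velocity), dimensions [L T^-1]

E has dimensions [L^2 M T^-2]; the rest of the RHS (½m) has dimensions [M].
So X² must have dimensions [L^2 T^-2], i.e. X has dimensions [L T^-1] — X = v (velocity).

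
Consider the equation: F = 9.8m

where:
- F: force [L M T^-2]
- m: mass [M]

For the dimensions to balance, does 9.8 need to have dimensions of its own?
Yes

F has dimensions [L M T^-2], while m alone has dimensions [M]. For the equation to balance, the factor 9.8 must carry dimensions [L T^-2] — it is a dimensional constant (a numerical value of a physical quantity with its units suppressed), not a pure number.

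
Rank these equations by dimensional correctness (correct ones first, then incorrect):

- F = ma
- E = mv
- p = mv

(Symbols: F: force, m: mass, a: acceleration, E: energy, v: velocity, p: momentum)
Dimensionally correct: F = ma, p = mv
Dimensionally incorrect: E = mv
Ordered (correct first, then incorrect): F = ma, p = mv, E = mv

- F = ma: LHS [L M T^-2], RHS [L M T^-2] → correct ✓
- E = mv: LHS [L^2 M T^-2], RHS [L M T^-1] → incorrect ✗
- p = mv: LHS [L M T^-1], RHS [L M T^-1] → correct ✓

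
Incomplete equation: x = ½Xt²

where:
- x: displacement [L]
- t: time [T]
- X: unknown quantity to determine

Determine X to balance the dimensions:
X = a (acceleration), dimensions [L T^-2]

x has dimensions [L]; the rest of the RHS (½ t²) has dimensions [T^2].
So X must have dimensions [L T^-2] — X = a (acceleration).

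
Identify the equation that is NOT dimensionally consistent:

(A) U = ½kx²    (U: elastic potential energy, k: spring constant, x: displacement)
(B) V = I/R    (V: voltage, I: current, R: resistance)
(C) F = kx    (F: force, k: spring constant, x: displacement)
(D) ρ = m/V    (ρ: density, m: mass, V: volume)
(B) V = I/R

The equation (B) V = I/R is dimensionally incorrect.

LHS (V): [I^-1 L^2 M T^-3]
RHS (I/R): [I^3 L^-2 M^-1 T^3] ✗

The dimensions do not match. The other three equations balance.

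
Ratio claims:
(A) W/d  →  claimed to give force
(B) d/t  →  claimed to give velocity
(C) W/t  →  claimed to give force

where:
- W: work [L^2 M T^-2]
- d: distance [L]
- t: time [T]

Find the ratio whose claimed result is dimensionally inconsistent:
(C) W/t does not give force

(A) W/d: [L M T^-2] = force [L M T^-2] ✓
(B) d/t: [L T^-1] = velocity [L T^-1] ✓
(C) W/t: [L^2 M T^-3] ≠ force [L M T^-2] ✗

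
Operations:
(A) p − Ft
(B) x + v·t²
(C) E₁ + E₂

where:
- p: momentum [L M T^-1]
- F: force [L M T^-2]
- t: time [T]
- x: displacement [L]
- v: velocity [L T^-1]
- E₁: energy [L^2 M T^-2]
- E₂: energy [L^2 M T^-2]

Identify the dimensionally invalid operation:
(B) x + v·t²

(A) p − Ft: p [L M T^-1] and Ft [L M T^-1] — same dimensions ✓
(B) x + v·t²: x [L] and v·t² [L T] — different dimensions cannot be added/subtracted ✗
(C) E₁ + E₂: E₁ [L^2 M T^-2] and E₂ [L^2 M T^-2] — same dimensions ✓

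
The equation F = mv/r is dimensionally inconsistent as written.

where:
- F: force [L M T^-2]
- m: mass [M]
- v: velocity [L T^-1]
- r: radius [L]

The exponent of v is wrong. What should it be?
The exponent of v should be 2: F = mv^2/r

The LHS F has dimensions [L M T^-2]; v has dimensions [L T^-1].
As written, the RHS mv/r (exponent 1 on v) has dimensions [M T^-1], which does not match.
With exponent 2, the RHS mv^2/r has dimensions [L M T^-2], matching the LHS.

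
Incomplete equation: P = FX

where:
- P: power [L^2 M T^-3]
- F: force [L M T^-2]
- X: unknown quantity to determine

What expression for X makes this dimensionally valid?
X = v (velocity), dimensions [L T^-1]

P has dimensions [L^2 M T^-3]; the rest of the RHS (F) has dimensions [L M T^-2].
So X must have dimensions [L T^-1] — X = v (velocity).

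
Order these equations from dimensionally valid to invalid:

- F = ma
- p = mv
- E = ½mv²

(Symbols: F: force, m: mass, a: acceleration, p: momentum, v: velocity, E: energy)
Dimensionally correct: F = ma, p = mv, E = ½mv²
Dimensionally incorrect: none
Ordered (correct first, then incorrect): F = ma, p = mv, E = ½mv²

- F = ma: LHS [L M T^-2], RHS [L M T^-2] → correct ✓
- p = mv: LHS [L M T^-1], RHS [L M T^-1] → correct ✓
- E = ½mv²: LHS [L^2 M T^-2], RHS [L^2 M T^-2] → correct ✓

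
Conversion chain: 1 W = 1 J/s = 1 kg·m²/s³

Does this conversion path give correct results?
The chain is correct (no errors).

Correct: Watt is Joule per second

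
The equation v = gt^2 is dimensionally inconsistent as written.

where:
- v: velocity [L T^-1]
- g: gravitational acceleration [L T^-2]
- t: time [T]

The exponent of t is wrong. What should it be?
The exponent of t should be 1: v = gt

The LHS v has dimensions [L T^-1]; t has dimensions [T].
As written, the RHS gt^2 (exponent 2 on t) has dimensions [L], which does not match.
With exponent 1, the RHS gt has dimensions [L T^-1], matching the LHS.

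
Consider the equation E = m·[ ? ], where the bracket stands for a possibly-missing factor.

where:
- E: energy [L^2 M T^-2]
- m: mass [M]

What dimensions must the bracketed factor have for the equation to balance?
[L^2 T^-2] — velocity squared (e.g. v²)

E has dimensions [L^2 M T^-2]; m has dimensions [M].
The bracketed factor must supply [L^2 M T^-2] / [M] = [L^2 T^-2].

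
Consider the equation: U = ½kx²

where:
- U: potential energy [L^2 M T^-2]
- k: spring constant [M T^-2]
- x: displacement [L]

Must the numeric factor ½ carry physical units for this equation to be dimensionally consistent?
No

U has dimensions [L^2 M T^-2] and kx² already has dimensions [L^2 M T^-2], so the equation balances without ½ contributing any dimensions. ½ is a pure (dimensionless) number; changing or removing it would not affect dimensional consistency.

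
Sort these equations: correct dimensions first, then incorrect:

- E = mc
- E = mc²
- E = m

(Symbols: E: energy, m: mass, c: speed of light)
Dimensionally correct: E = mc²
Dimensionally incorrect: E = mc, E = m
Ordered (correct first, then incorrect): E = mc², E = mc, E = m

- E = mc: LHS [L^2 M T^-2], RHS [L M T^-1] → incorrect ✗
- E = mc²: LHS [L^2 M T^-2], RHS [L^2 M T^-2] → correct ✓
- E = m: LHS [L^2 M T^-2], RHS [M] → incorrect ✗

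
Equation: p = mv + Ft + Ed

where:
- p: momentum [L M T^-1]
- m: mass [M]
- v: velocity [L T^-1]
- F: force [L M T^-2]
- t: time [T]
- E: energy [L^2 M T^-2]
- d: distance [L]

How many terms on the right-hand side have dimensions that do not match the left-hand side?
1

LHS p: [L M T^-1]
- mv: [L M T^-1] ✓
- Ft: [L M T^-1] ✓
- Ed: [L^3 M T^-2] ✗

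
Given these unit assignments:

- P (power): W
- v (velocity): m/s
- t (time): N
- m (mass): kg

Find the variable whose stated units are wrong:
t

The variable t (time) should have units s, not N.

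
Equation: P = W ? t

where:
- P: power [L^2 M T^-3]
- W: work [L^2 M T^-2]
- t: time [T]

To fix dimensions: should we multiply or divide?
division (÷): P = W ÷ t

P [L^2 M T^-3]; W [L^2 M T^-2]; t [T].
W × t → [L^2 M T^-1] ✗
W ÷ t → [L^2 M T^-3] ✓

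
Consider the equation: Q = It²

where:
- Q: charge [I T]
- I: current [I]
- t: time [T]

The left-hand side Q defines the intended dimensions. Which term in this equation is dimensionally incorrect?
The right-hand side term It²

Q has dimensions [I T], but It² has dimensions [I T^2], so the term It² is dimensionally wrong for Q.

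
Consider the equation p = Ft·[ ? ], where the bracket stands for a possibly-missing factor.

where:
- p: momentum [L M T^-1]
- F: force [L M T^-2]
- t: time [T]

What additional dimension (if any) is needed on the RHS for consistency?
Nothing is missing — the bracketed factor must be dimensionless.

p has dimensions [L M T^-1] and Ft already has dimensions [L M T^-1], so p = Ft is dimensionally complete.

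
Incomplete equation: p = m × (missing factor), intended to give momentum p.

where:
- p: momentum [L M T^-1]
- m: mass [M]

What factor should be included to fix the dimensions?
v (velocity), dimensions [L T^-1]

p has dimensions [L M T^-1] and m has dimensions [M].
The missing factor must have dimensions [L M T^-1] / [M] = [L T^-1], i.e. velocity (v).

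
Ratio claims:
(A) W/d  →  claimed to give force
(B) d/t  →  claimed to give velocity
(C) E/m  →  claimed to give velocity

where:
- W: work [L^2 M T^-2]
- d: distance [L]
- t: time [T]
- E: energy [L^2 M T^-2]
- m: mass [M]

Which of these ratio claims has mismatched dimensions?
(C) E/m does not give velocity

(A) W/d: [L M T^-2] = force [L M T^-2] ✓
(B) d/t: [L T^-1] = velocity [L T^-1] ✓
(C) E/m: [L^2 T^-2] ≠ velocity [L T^-1] ✗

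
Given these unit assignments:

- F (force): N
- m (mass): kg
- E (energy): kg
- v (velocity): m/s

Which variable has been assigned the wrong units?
E

The variable E (energy) should have units J, not kg.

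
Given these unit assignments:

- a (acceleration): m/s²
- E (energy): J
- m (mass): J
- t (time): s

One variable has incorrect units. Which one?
m

The variable m (mass) should have units kg, not J.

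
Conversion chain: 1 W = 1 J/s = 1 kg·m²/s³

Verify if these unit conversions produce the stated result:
The chain is correct (no errors).

Correct: Watt is Joule per second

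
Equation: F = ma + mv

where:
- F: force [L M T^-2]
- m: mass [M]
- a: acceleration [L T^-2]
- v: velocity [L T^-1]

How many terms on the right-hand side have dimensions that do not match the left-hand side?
1

LHS F: [L M T^-2]
- ma: [L M T^-2] ✓
- mv: [L M T^-1] ✗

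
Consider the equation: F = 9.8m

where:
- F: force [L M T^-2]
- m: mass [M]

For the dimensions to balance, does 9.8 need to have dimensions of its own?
Yes

F has dimensions [L M T^-2], while m alone has dimensions [M]. For the equation to balance, the factor 9.8 must carry dimensions [L T^-2] — it is a dimensional constant (a numerical value of a physical quantity with its units suppressed), not a pure number.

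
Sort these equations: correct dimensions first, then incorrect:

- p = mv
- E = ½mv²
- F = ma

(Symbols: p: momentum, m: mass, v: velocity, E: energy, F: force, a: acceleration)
Dimensionally correct: p = mv, E = ½mv², F = ma
Dimensionally incorrect: none
Ordered (correct first, then incorrect): p = mv, E = ½mv², F = ma

- p = mv: LHS [L M T^-1], RHS [L M T^-1] → correct ✓
- E = ½mv²: LHS [L^2 M T^-2], RHS [L^2 M T^-2] → correct ✓
- F = ma: LHS [L M T^-2], RHS [L M T^-2] → correct ✓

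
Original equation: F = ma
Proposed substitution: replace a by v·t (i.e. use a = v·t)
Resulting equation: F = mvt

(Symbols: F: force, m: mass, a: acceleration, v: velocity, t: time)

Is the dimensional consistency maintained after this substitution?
No

[a] = [L T^-2] and [v·t] = [L]. These differ, so the substitution replaces a quantity by one of different dimensions and the result F = mvt has LHS [L M T^-2] vs RHS [L M] — inconsistent.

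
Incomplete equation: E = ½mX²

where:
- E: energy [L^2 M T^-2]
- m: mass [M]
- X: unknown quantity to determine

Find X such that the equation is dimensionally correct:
X = v (velocity), dimensions [L T^-1]

E has dimensions [L^2 M T^-2]; the rest of the RHS (½m) has dimensions [M].
So X² must have dimensions [L^2 T^-2], i.e. X has dimensions [L T^-1] — X = v (velocity).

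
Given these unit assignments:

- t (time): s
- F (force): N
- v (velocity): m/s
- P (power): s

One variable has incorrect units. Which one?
P

The variable P (power) should have units W, not s.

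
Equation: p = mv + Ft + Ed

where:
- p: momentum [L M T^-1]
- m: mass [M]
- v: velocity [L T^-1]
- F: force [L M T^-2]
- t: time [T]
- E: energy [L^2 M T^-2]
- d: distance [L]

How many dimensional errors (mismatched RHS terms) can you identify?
1

LHS p: [L M T^-1]
- mv: [L M T^-1] ✓
- Ft: [L M T^-1] ✓
- Ed: [L^3 M T^-2] ✗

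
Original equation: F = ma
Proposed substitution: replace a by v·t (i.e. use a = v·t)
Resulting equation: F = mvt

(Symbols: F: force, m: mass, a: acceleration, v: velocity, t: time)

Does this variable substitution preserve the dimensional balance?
No

[a] = [L T^-2] and [v·t] = [L]. These differ, so the substitution replaces a quantity by one of different dimensions and the result F = mvt has LHS [L M T^-2] vs RHS [L M] — inconsistent.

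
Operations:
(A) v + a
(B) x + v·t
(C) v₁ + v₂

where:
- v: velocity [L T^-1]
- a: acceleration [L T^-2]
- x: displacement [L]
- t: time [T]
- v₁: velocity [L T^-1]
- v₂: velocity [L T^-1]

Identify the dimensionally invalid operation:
(A) v + a

(A) v + a: v [L T^-1] and a [L T^-2] — different dimensions cannot be added/subtracted ✗
(B) x + v·t: x [L] and v·t [L] — same dimensions ✓
(C) v₁ + v₂: v₁ [L T^-1] and v₂ [L T^-1] — same dimensions ✓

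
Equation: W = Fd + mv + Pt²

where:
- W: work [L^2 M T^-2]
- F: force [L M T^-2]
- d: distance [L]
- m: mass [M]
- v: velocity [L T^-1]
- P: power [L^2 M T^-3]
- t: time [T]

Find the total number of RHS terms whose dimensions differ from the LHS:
2

LHS W: [L^2 M T^-2]
- Fd: [L^2 M T^-2] ✓
- mv: [L M T^-1] ✗
- Pt²: [L^2 M T^-1] ✗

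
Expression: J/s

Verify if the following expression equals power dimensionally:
Yes

The expression J/s has dimensions [L^2 M T^-3], which is exactly power [L^2 M T^-3].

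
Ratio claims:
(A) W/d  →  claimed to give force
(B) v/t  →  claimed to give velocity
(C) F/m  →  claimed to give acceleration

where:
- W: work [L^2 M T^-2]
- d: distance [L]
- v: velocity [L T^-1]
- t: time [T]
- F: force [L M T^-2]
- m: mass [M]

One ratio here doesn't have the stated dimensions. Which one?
(B) v/t does not give velocity

(A) W/d: [L M T^-2] = force [L M T^-2] ✓
(B) v/t: [L T^-2] ≠ velocity [L T^-1] ✗
(C) F/m: [L T^-2] = acceleration [L T^-2] ✓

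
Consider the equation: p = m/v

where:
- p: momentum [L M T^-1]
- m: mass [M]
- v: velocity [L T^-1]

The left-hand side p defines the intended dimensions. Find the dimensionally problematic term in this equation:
The right-hand side term m/v

p has dimensions [L M T^-1], but m/v has dimensions [L^-1 M T], so the term m/v is dimensionally wrong for p.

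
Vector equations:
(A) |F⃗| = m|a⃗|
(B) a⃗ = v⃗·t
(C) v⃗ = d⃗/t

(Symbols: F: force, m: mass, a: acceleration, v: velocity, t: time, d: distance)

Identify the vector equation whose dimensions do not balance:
(B) a⃗ = v⃗·t

(A) |F⃗| = m|a⃗|: LHS [L M T^-2], RHS [L M T^-2] ✓ — magnitudes of vectors are scalars
(B) a⃗ = v⃗·t: LHS [L T^-2], RHS [L] ✗ — acceleration is velocity per time; should be v⃗/t
(C) v⃗ = d⃗/t: LHS [L T^-1], RHS [L T^-1] ✓ — displacement (vector) divided by time (scalar)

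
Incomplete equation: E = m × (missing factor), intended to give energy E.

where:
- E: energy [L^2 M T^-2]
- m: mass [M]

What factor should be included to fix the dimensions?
v² (velocity squared), dimensions [L^2 T^-2]

E has dimensions [L^2 M T^-2] and m has dimensions [M].
The missing factor must have dimensions [L^2 M T^-2] / [M] = [L^2 T^-2], i.e. velocity squared (v²).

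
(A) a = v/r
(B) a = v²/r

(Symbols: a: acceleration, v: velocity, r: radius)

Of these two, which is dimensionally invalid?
(A)

(A) a = v/r: LHS [L T^-2], RHS [T^-1] ✗
(B) a = v²/r: LHS [L T^-2], RHS [L T^-2] ✓

Expression (A) a = v/r is dimensionally incorrect.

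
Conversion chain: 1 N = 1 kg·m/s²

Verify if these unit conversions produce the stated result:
The chain is correct (no errors).

Correct: Newton is defined as kg·m/s²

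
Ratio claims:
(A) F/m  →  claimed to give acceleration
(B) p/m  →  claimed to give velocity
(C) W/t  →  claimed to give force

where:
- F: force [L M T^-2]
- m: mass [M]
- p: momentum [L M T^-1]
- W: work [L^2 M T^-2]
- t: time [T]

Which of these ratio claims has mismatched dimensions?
(C) W/t does not give force

(A) F/m: [L T^-2] = acceleration [L T^-2] ✓
(B) p/m: [L T^-1] = velocity [L T^-1] ✓
(C) W/t: [L^2 M T^-3] ≠ force [L M T^-2] ✗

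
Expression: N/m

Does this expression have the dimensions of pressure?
No

The expression N/m has dimensions [M T^-2], but pressure has dimensions [L^-1 M T^-2].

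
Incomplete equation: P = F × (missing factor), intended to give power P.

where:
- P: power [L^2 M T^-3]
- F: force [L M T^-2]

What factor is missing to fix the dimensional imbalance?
v (velocity), dimensions [L T^-1]

P has dimensions [L^2 M T^-3] and F has dimensions [L M T^-2].
The missing factor must have dimensions [L^2 M T^-3] / [L M T^-2] = [L T^-1], i.e. velocity (v).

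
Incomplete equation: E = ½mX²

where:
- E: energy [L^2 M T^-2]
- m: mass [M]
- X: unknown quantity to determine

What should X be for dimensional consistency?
X = v (velocity), dimensions [L T^-1]

E has dimensions [L^2 M T^-2]; the rest of the RHS (½m) has dimensions [M].
So X² must have dimensions [L^2 T^-2], i.e. X has dimensions [L T^-1] — X = v (velocity).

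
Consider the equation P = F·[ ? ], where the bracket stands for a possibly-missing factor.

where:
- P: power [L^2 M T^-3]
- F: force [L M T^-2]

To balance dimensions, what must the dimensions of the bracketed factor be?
[L T^-1] — velocity (e.g. v)

P has dimensions [L^2 M T^-3]; F has dimensions [L M T^-2].
The bracketed factor must supply [L^2 M T^-3] / [L M T^-2] = [L T^-1].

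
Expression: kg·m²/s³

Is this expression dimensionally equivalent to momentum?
No

The expression kg·m²/s³ has dimensions [L^2 M T^-3], but momentum has dimensions [L M T^-1].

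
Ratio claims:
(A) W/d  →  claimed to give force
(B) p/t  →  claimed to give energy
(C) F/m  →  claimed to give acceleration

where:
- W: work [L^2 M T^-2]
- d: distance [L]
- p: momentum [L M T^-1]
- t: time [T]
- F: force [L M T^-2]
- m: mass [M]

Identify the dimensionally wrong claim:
(B) p/t does not give energy

(A) W/d: [L M T^-2] = force [L M T^-2] ✓
(B) p/t: [L M T^-2] ≠ energy [L^2 M T^-2] ✗
(C) F/m: [L T^-2] = acceleration [L T^-2] ✓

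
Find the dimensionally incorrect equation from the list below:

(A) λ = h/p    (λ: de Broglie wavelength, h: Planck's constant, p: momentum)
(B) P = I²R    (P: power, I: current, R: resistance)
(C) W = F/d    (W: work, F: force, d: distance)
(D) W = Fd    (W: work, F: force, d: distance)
(C) W = F/d

The equation (C) W = F/d is dimensionally incorrect.

LHS (W): [L^2 M T^-2]
RHS (F/d): [M T^-2] ✗

The dimensions do not match. The other three equations balance.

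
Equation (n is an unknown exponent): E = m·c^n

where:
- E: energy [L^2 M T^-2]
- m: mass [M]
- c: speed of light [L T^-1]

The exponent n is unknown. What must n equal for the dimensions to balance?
n = 2

E has dimensions [L^2 M T^-2]; c has dimensions [L T^-1].
The rest of the RHS has dimensions [M], so c^n must supply [L^2 T^-2].
With n = 2: m·c^2 has dimensions [L^2 M T^-2], matching the LHS ✓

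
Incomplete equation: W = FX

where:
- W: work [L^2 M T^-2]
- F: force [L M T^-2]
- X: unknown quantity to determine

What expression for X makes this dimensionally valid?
X = d (distance), dimensions [L]

W has dimensions [L^2 M T^-2]; the rest of the RHS (F) has dimensions [L M T^-2].
So X must have dimensions [L] — X = d (distance).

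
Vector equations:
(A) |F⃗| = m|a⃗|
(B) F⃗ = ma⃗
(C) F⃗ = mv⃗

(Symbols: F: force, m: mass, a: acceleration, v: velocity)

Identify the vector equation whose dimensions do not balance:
(C) F⃗ = mv⃗

(A) |F⃗| = m|a⃗|: LHS [L M T^-2], RHS [L M T^-2] ✓ — magnitudes of vectors are scalars
(B) F⃗ = ma⃗: LHS [L M T^-2], RHS [L M T^-2] ✓ — Force and acceleration are vectors, mass is a scalar
(C) F⃗ = mv⃗: LHS [L M T^-2], RHS [L M T^-1] ✗ — mass times velocity is momentum, not force; should be ma⃗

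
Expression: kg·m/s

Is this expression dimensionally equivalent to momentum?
Yes

The expression kg·m/s has dimensions [L M T^-1], which is exactly momentum [L M T^-1].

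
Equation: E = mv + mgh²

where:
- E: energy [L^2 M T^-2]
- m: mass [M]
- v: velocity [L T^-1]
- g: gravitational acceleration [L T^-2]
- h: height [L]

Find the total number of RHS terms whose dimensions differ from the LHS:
2

LHS E: [L^2 M T^-2]
- mv: [L M T^-1] ✗
- mgh²: [L^3 M T^-2] ✗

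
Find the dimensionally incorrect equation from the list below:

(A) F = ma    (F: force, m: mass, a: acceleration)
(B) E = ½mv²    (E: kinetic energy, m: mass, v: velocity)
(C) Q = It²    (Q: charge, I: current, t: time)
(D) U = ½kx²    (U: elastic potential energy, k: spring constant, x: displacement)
(C) Q = It²

The equation (C) Q = It² is dimensionally incorrect.

LHS (Q): [I T]
RHS (It²): [I T^2] ✗

The dimensions do not match. The other three equations balance.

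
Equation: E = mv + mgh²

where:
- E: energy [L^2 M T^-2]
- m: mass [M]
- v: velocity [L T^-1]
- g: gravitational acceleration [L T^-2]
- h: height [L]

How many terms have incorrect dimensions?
2

LHS E: [L^2 M T^-2]
- mv: [L M T^-1] ✗
- mgh²: [L^3 M T^-2] ✗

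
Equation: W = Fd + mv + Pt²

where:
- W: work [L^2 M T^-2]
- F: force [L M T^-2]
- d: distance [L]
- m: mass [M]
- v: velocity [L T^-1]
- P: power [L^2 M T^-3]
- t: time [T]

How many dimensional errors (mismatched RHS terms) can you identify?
2

LHS W: [L^2 M T^-2]
- Fd: [L^2 M T^-2] ✓
- mv: [L M T^-1] ✗
- Pt²: [L^2 M T^-1] ✗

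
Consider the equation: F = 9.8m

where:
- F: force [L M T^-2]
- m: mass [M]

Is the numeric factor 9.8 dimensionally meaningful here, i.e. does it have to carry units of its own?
Yes

F has dimensions [L M T^-2], while m alone has dimensions [M]. For the equation to balance, the factor 9.8 must carry dimensions [L T^-2] — it is a dimensional constant (a numerical value of a physical quantity with its units suppressed), not a pure number.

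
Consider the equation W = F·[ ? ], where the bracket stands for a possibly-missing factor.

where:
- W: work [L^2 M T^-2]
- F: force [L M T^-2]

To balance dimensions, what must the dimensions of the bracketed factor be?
[L] — length (e.g. a distance d)

W has dimensions [L^2 M T^-2]; F has dimensions [L M T^-2].
The bracketed factor must supply [L^2 M T^-2] / [L M T^-2] = [L].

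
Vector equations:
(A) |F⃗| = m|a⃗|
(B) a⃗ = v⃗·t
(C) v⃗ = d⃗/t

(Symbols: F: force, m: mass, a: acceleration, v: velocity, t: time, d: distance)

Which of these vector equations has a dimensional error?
(B) a⃗ = v⃗·t

(A) |F⃗| = m|a⃗|: LHS [L M T^-2], RHS [L M T^-2] ✓ — magnitudes of vectors are scalars
(B) a⃗ = v⃗·t: LHS [L T^-2], RHS [L] ✗ — acceleration is velocity per time; should be v⃗/t
(C) v⃗ = d⃗/t: LHS [L T^-1], RHS [L T^-1] ✓ — displacement (vector) divided by time (scalar)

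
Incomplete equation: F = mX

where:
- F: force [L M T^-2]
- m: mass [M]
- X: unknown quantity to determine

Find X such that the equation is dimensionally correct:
X = a (acceleration), dimensions [L T^-2]

F has dimensions [L M T^-2]; the rest of the RHS (m) has dimensions [M].
So X must have dimensions [L T^-2] — X = a (acceleration).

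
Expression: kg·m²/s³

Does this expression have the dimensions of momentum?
No

The expression kg·m²/s³ has dimensions [L^2 M T^-3], but momentum has dimensions [L M T^-1].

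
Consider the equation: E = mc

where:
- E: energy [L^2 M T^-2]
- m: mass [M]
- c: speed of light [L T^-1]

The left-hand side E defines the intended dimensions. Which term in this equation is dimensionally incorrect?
The right-hand side term mc

E has dimensions [L^2 M T^-2], but mc has dimensions [L M T^-1], so the term mc is dimensionally wrong for E.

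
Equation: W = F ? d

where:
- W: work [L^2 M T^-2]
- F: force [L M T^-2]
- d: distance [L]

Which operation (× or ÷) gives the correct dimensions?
multiplication (×): W = F × d

W [L^2 M T^-2]; F [L M T^-2]; d [L].
F × d → [L^2 M T^-2] ✓
F ÷ d → [M T^-2] ✗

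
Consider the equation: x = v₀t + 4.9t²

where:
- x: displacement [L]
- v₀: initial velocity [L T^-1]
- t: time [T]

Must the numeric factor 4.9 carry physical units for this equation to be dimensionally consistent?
Yes

x has dimensions [L], while t² alone has dimensions [T^2]. For the equation to balance, the factor 4.9 must carry dimensions [L T^-2] — it is a dimensional constant (a numerical value of a physical quantity with its units suppressed), not a pure number.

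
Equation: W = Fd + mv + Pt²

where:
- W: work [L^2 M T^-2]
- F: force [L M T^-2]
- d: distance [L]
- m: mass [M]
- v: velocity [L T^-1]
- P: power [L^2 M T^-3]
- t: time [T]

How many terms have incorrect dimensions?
2

LHS W: [L^2 M T^-2]
- Fd: [L^2 M T^-2] ✓
- mv: [L M T^-1] ✗
- Pt²: [L^2 M T^-1] ✗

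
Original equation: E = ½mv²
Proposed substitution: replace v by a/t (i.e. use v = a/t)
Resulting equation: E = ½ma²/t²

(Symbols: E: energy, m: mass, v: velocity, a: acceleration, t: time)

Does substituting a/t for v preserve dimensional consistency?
No

[v] = [L T^-1] and [a/t] = [L T^-3]. These differ, so the substitution replaces a quantity by one of different dimensions and the result E = ½ma²/t² has LHS [L^2 M T^-2] vs RHS [L^2 M T^-6] — inconsistent.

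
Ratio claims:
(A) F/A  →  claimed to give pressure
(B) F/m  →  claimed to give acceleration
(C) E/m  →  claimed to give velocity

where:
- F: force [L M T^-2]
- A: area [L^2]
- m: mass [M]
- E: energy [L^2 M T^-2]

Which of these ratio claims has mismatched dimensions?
(C) E/m does not give velocity

(A) F/A: [L^-1 M T^-2] = pressure [L^-1 M T^-2] ✓
(B) F/m: [L T^-2] = acceleration [L T^-2] ✓
(C) E/m: [L^2 T^-2] ≠ velocity [L T^-1] ✗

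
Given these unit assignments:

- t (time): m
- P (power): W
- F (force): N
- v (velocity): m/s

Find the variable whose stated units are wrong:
t

The variable t (time) should have units s, not m.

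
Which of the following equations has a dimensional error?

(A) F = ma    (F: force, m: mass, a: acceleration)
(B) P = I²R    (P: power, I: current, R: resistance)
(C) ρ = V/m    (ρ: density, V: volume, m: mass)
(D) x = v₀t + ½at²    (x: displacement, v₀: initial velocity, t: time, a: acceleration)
(C) ρ = V/m

The equation (C) ρ = V/m is dimensionally incorrect.

LHS (ρ): [L^-3 M]
RHS (V/m): [L^3 M^-1] ✗

The dimensions do not match. The other three equations balance.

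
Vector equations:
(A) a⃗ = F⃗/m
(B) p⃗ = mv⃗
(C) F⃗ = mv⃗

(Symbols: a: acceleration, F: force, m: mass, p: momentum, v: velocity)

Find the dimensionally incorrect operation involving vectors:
(C) F⃗ = mv⃗

(A) a⃗ = F⃗/m: LHS [L T^-2], RHS [L T^-2] ✓ — force (vector) divided by mass (scalar)
(B) p⃗ = mv⃗: LHS [L M T^-1], RHS [L M T^-1] ✓ — mass (scalar) times velocity (vector)
(C) F⃗ = mv⃗: LHS [L M T^-2], RHS [L M T^-1] ✗ — mass times velocity is momentum, not force; should be ma⃗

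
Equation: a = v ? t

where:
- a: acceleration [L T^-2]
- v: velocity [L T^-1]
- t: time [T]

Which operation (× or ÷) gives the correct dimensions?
division (÷): a = v ÷ t

a [L T^-2]; v [L T^-1]; t [T].
v × t → [L] ✗
v ÷ t → [L T^-2] ✓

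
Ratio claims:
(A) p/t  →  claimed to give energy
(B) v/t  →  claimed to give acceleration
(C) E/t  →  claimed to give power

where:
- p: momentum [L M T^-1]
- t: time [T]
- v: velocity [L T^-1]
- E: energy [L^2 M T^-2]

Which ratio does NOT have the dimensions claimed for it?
(A) p/t does not give energy

(A) p/t: [L M T^-2] ≠ energy [L^2 M T^-2] ✗
(B) v/t: [L T^-2] = acceleration [L T^-2] ✓
(C) E/t: [L^2 M T^-3] = power [L^2 M T^-3] ✓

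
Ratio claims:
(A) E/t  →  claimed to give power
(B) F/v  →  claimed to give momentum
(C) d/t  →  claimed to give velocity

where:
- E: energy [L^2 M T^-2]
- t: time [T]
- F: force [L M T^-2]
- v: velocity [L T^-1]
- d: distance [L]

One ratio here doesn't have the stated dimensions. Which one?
(B) F/v does not give momentum

(A) E/t: [L^2 M T^-3] = power [L^2 M T^-3] ✓
(B) F/v: [M T^-1] ≠ momentum [L M T^-1] ✗
(C) d/t: [L T^-1] = velocity [L T^-1] ✓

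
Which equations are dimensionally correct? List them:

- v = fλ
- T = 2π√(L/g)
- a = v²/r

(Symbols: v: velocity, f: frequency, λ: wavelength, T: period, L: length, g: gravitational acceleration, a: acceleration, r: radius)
Dimensionally correct: v = fλ, T = 2π√(L/g), a = v²/r
Dimensionally incorrect: none
Ordered (correct first, then incorrect): v = fλ, T = 2π√(L/g), a = v²/r

- v = fλ: LHS [L T^-1], RHS [L T^-1] → correct ✓
- T = 2π√(L/g): LHS [T], RHS [T] → correct ✓
- a = v²/r: LHS [L T^-2], RHS [L T^-2] → correct ✓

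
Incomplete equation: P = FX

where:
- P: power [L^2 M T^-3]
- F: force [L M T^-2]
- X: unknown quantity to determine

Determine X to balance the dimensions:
X = v (velocity), dimensions [L T^-1]

P has dimensions [L^2 M T^-3]; the rest of the RHS (F) has dimensions [L M T^-2].
So X must have dimensions [L T^-1] — X = v (velocity).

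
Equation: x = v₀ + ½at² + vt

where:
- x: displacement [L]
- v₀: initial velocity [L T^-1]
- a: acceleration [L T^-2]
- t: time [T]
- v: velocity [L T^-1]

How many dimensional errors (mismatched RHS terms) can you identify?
1

LHS x: [L]
- v₀: [L T^-1] ✗
- ½at²: [L] ✓
- vt: [L] ✓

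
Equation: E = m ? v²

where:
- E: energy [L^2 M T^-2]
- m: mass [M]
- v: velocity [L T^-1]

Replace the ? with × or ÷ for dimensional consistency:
multiplication (×): E = m × v²

E [L^2 M T^-2]; m [M]; v² [L^2 T^-2].
m × v² → [L^2 M T^-2] ✓
m ÷ v² → [L^-2 M T^2] ✗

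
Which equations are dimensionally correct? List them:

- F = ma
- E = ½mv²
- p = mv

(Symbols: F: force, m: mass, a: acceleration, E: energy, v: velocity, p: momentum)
Dimensionally correct: F = ma, E = ½mv², p = mv
Dimensionally incorrect: none
Ordered (correct first, then incorrect): F = ma, E = ½mv², p = mv

- F = ma: LHS [L M T^-2], RHS [L M T^-2] → correct ✓
- E = ½mv²: LHS [L^2 M T^-2], RHS [L^2 M T^-2] → correct ✓
- p = mv: LHS [L M T^-1], RHS [L M T^-1] → correct ✓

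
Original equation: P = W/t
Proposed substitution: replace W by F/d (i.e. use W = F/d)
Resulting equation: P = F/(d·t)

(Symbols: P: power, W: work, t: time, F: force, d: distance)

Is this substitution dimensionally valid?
No

[W] = [L^2 M T^-2] and [F/d] = [M T^-2]. These differ, so the substitution replaces a quantity by one of different dimensions and the result P = F/(d·t) has LHS [L^2 M T^-3] vs RHS [M T^-3] — inconsistent.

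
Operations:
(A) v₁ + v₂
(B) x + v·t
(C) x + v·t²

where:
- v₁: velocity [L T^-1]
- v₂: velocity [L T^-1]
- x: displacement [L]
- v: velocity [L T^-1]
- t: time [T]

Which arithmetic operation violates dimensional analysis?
(C) x + v·t²

(A) v₁ + v₂: v₁ [L T^-1] and v₂ [L T^-1] — same dimensions ✓
(B) x + v·t: x [L] and v·t [L] — same dimensions ✓
(C) x + v·t²: x [L] and v·t² [L T] — different dimensions cannot be added/subtracted ✗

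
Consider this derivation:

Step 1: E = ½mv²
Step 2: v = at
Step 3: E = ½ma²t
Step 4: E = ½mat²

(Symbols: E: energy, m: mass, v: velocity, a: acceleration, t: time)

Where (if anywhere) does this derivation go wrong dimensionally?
Step 3

Step 1: E = ½mv² → LHS [L^2 M T^-2], RHS [L^2 M T^-2] ✓
Step 2: v = at → LHS [L T^-1], RHS [L T^-1] ✓
Step 3: E = ½ma²t → LHS [L^2 M T^-2], RHS [L^2 M T^-3] ✗

The first dimensional inconsistency appears in step 3: E = ½ma²t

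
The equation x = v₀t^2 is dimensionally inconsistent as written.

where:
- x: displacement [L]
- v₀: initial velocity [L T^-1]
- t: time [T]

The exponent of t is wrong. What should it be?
The exponent of t should be 1: x = v₀t

The LHS x has dimensions [L]; t has dimensions [T].
As written, the RHS v₀t^2 (exponent 2 on t) has dimensions [L T], which does not match.
With exponent 1, the RHS v₀t has dimensions [L], matching the LHS.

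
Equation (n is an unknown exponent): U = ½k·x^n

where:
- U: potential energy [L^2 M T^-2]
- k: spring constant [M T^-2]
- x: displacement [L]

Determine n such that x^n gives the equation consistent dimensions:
n = 2

U has dimensions [L^2 M T^-2]; x has dimensions [L].
The rest of the RHS has dimensions [M T^-2], so x^n must supply [L^2].
With n = 2: ½k·x^2 has dimensions [L^2 M T^-2], matching the LHS ✓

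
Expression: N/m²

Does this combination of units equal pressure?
Yes

The expression N/m² has dimensions [L^-1 M T^-2], which is exactly pressure [L^-1 M T^-2].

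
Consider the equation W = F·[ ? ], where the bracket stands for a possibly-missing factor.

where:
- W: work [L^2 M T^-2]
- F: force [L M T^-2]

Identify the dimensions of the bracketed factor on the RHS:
[L] — length (e.g. a distance d)

W has dimensions [L^2 M T^-2]; F has dimensions [L M T^-2].
The bracketed factor must supply [L^2 M T^-2] / [L M T^-2] = [L].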